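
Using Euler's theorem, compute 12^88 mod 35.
By Euler: 12^{24} ≡ 1 mod 35 since gcd(12, 35) = 1. 88 = 3×24 + 16. So 12^{88} ≡ 12^{16} ≡ 16 mod 35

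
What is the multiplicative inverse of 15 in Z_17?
Since 17 is prime, by Fermat 15^(-1) ≡ 15^{15} ≡ 8 (mod 17). Verify: 15 × 8 = 120 ≡ 1 (mod 17)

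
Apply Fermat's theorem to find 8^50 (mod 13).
By Fermat: 8^{12} ≡ 1 (mod 13). 50 = 4×12 + 2. So 8^{50} ≡ 8^{2} ≡ 12 (mod 13)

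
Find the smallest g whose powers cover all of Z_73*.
g = 5. Powers: [5, 25, 52, 41, 59, 3, 15, ...] generates all 72 non-zero residues.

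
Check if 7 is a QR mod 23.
By Euler's criterion: 7^{11} ≡ 22 mod 23. Since this equals -1 (≡ 22), 7 is not a QR.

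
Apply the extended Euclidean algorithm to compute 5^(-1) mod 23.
Extended GCD: 5(-9) + 23(2) = 1. So 5^(-1) ≡ -9 ≡ 14 (mod 23). Verify: 5 × 14 = 70 ≡ 1 (mod 23)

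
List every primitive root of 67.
There are φ(66) = 20 primitive roots mod 67: {2, 7, 11, 12, 13, 18, 20, 28, 31, 32, 34, 41, 44, 46, 48, 50, 51, 57, 61, 63}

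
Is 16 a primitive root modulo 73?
16^{9} ≡ 1 (mod 73) and 9 < 72, so ord_73(16) = 9 ≠ 72 and 16 is not a primitive root.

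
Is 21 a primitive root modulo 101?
21^{50} ≡ 1 (mod 101) and 50 < 100, so ord_101(21) = 50 ≠ 100 and 21 is not a primitive root.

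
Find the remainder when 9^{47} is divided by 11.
By Fermat: 9^{10} ≡ 1 (mod 11). 47 = 4×10 + 7. So 9^{47} ≡ 9^{7} ≡ 4 (mod 11)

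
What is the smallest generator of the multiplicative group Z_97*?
g = 5. For each prime q|96: 5^{48}≡96, 5^{32}≡35, none ≡ 1, so ord_97(5) = 96 and 5 is a primitive root.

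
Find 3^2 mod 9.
3^{2} = 9 ≡ 0 mod 9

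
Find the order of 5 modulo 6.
Powers of 5 mod 6: 5^1≡5, 5^2≡1. So the order of 5 is 2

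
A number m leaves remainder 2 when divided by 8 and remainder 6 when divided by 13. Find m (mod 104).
M = 8 × 13 = 104. M₁ = 13, y₁ ≡ 5 (mod 8). M₂ = 8, y₂ ≡ 5 (mod 13). m = 2×13×5 + 6×8×5 ≡ 58 (mod 104)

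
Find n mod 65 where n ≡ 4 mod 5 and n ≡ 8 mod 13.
M = 5 × 13 = 65. M₁ = 13, y₁ ≡ 2 mod 5. M₂ = 5, y₂ ≡ 8 mod 13. n = 4×13×2 + 8×5×8 ≡ 34 mod 65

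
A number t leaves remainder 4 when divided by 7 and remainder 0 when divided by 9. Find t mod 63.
M = 7 × 9 = 63. M₁ = 9, y₁ ≡ 4 mod 7. M₂ = 7, y₂ ≡ 4 mod 9. t = 4×9×4 + 0×7×4 ≡ 18 mod 63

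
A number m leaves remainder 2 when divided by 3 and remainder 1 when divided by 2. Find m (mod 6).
M = 3 × 2 = 6. M₁ = 2, y₁ ≡ 2 (mod 3). M₂ = 3, y₂ ≡ 1 (mod 2). m = 2×2×2 + 1×3×1 ≡ 5 (mod 6)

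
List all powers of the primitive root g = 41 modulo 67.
41^1, 41^2, ..., 41^{66} mod 67: [41, 6, 45, 36, 2, 15, 12, 23, 5, 4, 30, 24, 46, 10, 8, 60, 48, 25, 20, 16, 53, 29, 50, 40, 32, 39, 58, 33, 13, 64, 11, 49, 66, 26, 61, 22, 31, 65, 52, 55, 44, 62, 63, 37, 43, 21, 57, 59, 7, 19, 42, 47, 51, 14, 38, 17, 27, 35, 28, 9, 34, 54, 3, 56, 18, 1]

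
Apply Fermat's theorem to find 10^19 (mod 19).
By Fermat: 10^{18} ≡ 1 (mod 19). So 10^{19} = 10^{18} · 10^{1} ≡ 10^{1} ≡ 10 (mod 19)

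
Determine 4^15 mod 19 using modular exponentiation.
By repeated squaring (mod 19): 4^{1}≡4, 4^{2}≡16, 4^{4}≡9, 4^{8}≡5. Then 4^{15} = 4^{8+4+2+1} ≡ 5 × 9 × 16 × 4 ≡ 11 (mod 19)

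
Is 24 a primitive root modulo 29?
24^{7} ≡ 1 (mod 29) and 7 < 28, so ord_29(24) = 7 ≠ 28 and 24 is not a primitive root.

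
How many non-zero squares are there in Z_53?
Exactly half the non-zero residues mod a prime are QRs: (53-1)/2 = 26.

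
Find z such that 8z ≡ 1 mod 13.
Since 13 is prime, by Fermat 8^(-1) ≡ 8^{11} ≡ 5 mod 13. Verify: 8 × 5 = 40 ≡ 1 mod 13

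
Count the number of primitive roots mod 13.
There are φ(13-1) = φ(12) = 4 primitive roots modulo 13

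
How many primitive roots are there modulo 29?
Number of primitive roots mod 29 = φ(p-1) = φ(28) = 12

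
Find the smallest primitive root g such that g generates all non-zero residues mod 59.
g = 2. For each prime q|58: 2^{29}≡58, 2^{2}≡4, none ≡ 1, so ord_59(2) = 58 and 2 is a primitive root.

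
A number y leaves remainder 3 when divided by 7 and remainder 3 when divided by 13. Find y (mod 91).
M = 7 × 13 = 91. M₁ = 13, y₁ ≡ 6 (mod 7). M₂ = 7, y₂ ≡ 2 (mod 13). y = 3×13×6 + 3×7×2 ≡ 3 (mod 91)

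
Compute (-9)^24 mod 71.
By repeated squaring mod 71: (-9)^{1}≡62, (-9)^{2}≡10, (-9)^{4}≡29, (-9)^{8}≡60, (-9)^{16}≡50. Then (-9)^{24} = (-9)^{16+8} ≡ 50 × 60 ≡ 18 mod 71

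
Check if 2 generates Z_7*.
2^{3} ≡ 1 mod 7 and 3 < 6, so ord_7(2) = 3 ≠ 6 and 2 is not a primitive root.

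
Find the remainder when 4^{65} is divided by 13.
By Fermat: 4^{12} ≡ 1 (mod 13). 65 = 5×12 + 5. So 4^{65} ≡ 4^{5} ≡ 10 (mod 13)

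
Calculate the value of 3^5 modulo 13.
By repeated squaring mod 13: 3^{1}≡3, 3^{2}≡9, 3^{4}≡3. Then 3^{5} = 3^{4+1} ≡ 3 × 3 ≡ 9 mod 13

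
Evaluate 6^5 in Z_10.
By repeated squaring (mod 10): 6^{1}≡6, 6^{2}≡6, 6^{4}≡6. Then 6^{5} = 6^{4+1} ≡ 6 × 6 ≡ 6 (mod 10)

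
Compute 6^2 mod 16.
6^{2} = 36 ≡ 4 mod 16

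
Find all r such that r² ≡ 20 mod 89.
The square roots of 20 mod 89 are 51 and 38. Verify: 51² = 2601 ≡ 20 mod 89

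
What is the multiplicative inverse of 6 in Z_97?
Since 97 is prime, by Fermat 6^(-1) ≡ 6^{95} ≡ 81 (mod 97). Verify: 6 × 81 = 486 ≡ 1 (mod 97)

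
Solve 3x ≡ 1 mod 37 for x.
Since 37 is prime, by Fermat 3^(-1) ≡ 3^{35} ≡ 25 mod 37. Verify: 3 × 25 = 75 ≡ 1 mod 37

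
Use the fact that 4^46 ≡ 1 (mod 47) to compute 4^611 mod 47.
By Fermat: 4^{46} ≡ 1 (mod 47). 611 ≡ 13 (mod 46). So 4^{611} ≡ 4^{13} ≡ 8 (mod 47)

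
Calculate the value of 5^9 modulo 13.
By repeated squaring mod 13: 5^{1}≡5, 5^{2}≡12, 5^{4}≡1, 5^{8}≡1. Then 5^{9} = 5^{8+1} ≡ 1 × 5 ≡ 5 mod 13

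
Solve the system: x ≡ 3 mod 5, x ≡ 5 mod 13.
M = 5 × 13 = 65. M₁ = 13, y₁ ≡ 2 mod 5. M₂ = 5, y₂ ≡ 8 mod 13. x = 3×13×2 + 5×5×8 ≡ 18 mod 65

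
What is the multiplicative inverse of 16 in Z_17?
Since 17 is prime, by Fermat 16^(-1) ≡ 16^{15} ≡ 16 (mod 17). Verify: 16 × 16 = 256 ≡ 1 (mod 17)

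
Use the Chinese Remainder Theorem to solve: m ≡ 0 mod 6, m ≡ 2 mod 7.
M = 6 × 7 = 42. M₁ = 7, y₁ ≡ 1 mod 6. M₂ = 6, y₂ ≡ 6 mod 7. m = 0×7×1 + 2×6×6 ≡ 30 mod 42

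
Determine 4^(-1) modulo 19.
Since 19 is prime, by Fermat 4^(-1) ≡ 4^{17} ≡ 5 (mod 19). Verify: 4 × 5 = 20 ≡ 1 (mod 19)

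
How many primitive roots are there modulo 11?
Number of primitive roots mod 11 = φ(p-1) = φ(10) = 4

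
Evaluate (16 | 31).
(16/31) = 16^{15} mod 31 = 1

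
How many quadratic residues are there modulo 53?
Exactly half the non-zero residues mod a prime are QRs: (53-1)/2 = 26.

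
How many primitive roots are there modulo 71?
Number of primitive roots mod 71 = φ(p-1) = φ(70) = 24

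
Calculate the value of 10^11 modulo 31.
By repeated squaring mod 31: 10^{1}≡10, 10^{2}≡7, 10^{4}≡18, 10^{8}≡14. Then 10^{11} = 10^{8+2+1} ≡ 14 × 7 × 10 ≡ 19 mod 31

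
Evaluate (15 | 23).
(15/23) = 15^{11} mod 23 = -1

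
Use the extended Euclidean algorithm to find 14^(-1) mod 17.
Extended GCD: 14(-6) + 17(5) = 1. So 14^(-1) ≡ -6 ≡ 11 (mod 17). Verify: 14 × 11 = 154 ≡ 1 (mod 17)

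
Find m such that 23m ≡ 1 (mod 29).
Since 29 is prime, by Fermat 23^(-1) ≡ 23^{27} ≡ 24 (mod 29). Verify: 23 × 24 = 552 ≡ 1 (mod 29)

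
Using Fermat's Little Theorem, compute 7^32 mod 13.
By Fermat: 7^{12} ≡ 1 mod 13. 32 = 2×12 + 8. So 7^{32} ≡ 7^{8} ≡ 3 mod 13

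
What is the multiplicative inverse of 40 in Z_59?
Since 59 is prime, by Fermat 40^(-1) ≡ 40^{57} ≡ 31 (mod 59). Verify: 40 × 31 = 1240 ≡ 1 (mod 59)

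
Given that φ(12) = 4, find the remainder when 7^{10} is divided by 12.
By Euler: 7^{4} ≡ 1 (mod 12) since gcd(7, 12) = 1. 10 = 2×4 + 2. So 7^{10} ≡ 7^{2} ≡ 1 (mod 12)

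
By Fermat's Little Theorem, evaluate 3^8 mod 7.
By Fermat: 3^{6} ≡ 1 (mod 7). So 3^{8} = 3^{6} · 3^{2} ≡ 3^{2} ≡ 2 (mod 7)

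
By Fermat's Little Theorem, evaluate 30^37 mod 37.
By Fermat: 30^{36} ≡ 1 (mod 37). So 30^{37} = 30^{36} · 30^{1} ≡ 30^{1} ≡ 30 (mod 37)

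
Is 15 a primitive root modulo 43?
15^{21} ≡ 1 (mod 43) and 21 < 42, so ord_43(15) = 21 ≠ 42 and 15 is not a primitive root.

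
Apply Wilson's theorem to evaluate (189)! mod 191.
(190)! = (189)! × (190) ≡ -1 mod 191. So (189)! ≡ -1 × (190)^(-1) ≡ (-1)×(-1) = 1 mod 191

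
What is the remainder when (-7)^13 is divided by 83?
By repeated squaring (mod 83): (-7)^{1}≡76, (-7)^{2}≡49, (-7)^{4}≡77, (-7)^{8}≡36. Then (-7)^{13} = (-7)^{8+4+1} ≡ 36 × 77 × 76 ≡ 18 (mod 83)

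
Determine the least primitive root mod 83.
g = 2. For each prime q|82: 2^{41}≡82, 2^{2}≡4, none ≡ 1, so ord_83(2) = 82 and 2 is a primitive root.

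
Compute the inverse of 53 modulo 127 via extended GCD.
Extended GCD: 53(12) + 127(-5) = 1. So 53^(-1) ≡ 12 (mod 127). Verify: 53 × 12 = 636 ≡ 1 (mod 127)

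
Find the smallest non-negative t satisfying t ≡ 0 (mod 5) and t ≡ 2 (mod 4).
M = 5 × 4 = 20. M₁ = 4, y₁ ≡ 4 (mod 5). M₂ = 5, y₂ ≡ 1 (mod 4). t = 0×4×4 + 2×5×1 ≡ 10 (mod 20)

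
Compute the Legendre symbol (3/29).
(3/29) = 3^{14} mod 29 = -1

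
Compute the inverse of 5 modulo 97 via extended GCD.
Extended GCD: 5(39) + 97(-2) = 1. So 5^(-1) ≡ 39 mod 97. Verify: 5 × 39 = 195 ≡ 1 mod 97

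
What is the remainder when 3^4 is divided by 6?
3^{4} = 81 ≡ 3 (mod 6)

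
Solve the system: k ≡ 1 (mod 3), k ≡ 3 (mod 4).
M = 3 × 4 = 12. M₁ = 4, y₁ ≡ 1 (mod 3). M₂ = 3, y₂ ≡ 3 (mod 4). k = 1×4×1 + 3×3×3 ≡ 7 (mod 12)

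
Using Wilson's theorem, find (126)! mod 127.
By Wilson's theorem, (126)! ≡ -1 ≡ 126 (mod 127)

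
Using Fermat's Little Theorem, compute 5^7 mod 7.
By Fermat: 5^{6} ≡ 1 mod 7. So 5^{7} = 5^{6} · 5^{1} ≡ 5^{1} ≡ 5 mod 7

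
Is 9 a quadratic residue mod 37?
By Euler's criterion: 9^{18} ≡ 1 (mod 37). Since this equals 1, 9 is a QR.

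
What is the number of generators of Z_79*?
A prime p has φ(p-1) primitive roots; here φ(78) = 24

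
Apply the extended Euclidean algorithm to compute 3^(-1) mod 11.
Extended GCD: 3(4) + 11(-1) = 1. So 3^(-1) ≡ 4 (mod 11). Verify: 3 × 4 = 12 ≡ 1 (mod 11)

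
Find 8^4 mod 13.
8^{4} = 4096 ≡ 1 mod 13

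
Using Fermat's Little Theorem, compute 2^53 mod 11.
By Fermat: 2^{10} ≡ 1 (mod 11). 53 = 5×10 + 3. So 2^{53} ≡ 2^{3} ≡ 8 (mod 11)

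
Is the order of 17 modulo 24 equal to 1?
Powers of 17 mod 24: 17^1≡17, 17^2≡1. 17^1≡17≢1, so ord ≠ 1. No, the actual order is 2.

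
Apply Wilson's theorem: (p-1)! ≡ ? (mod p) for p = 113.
By Wilson's theorem, (112)! ≡ -1 ≡ 112 (mod 113)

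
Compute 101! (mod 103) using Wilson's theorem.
(102)! = (101)! × (102) ≡ -1 (mod 103). So (101)! ≡ -1 × (102)^(-1) ≡ (-1)×(-1) = 1 (mod 103)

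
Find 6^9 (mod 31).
By repeated squaring (mod 31): 6^{1}≡6, 6^{2}≡5, 6^{4}≡25, 6^{8}≡5. Then 6^{9} = 6^{8+1} ≡ 5 × 6 ≡ 30 (mod 31)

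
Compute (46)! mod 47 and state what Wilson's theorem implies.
(46)! mod 47 = 46. Since this equals -1 (mod 47), Wilson confirms 47 is prime.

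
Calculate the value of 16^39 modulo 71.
By repeated squaring (mod 71): 16^{1}≡16, 16^{2}≡43, 16^{4}≡3, 16^{8}≡9, 16^{16}≡10, 16^{32}≡29. Then 16^{39} = 16^{32+4+2+1} ≡ 29 × 3 × 43 × 16 ≡ 3 (mod 71)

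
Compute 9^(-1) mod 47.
Since 47 is prime, by Fermat 9^(-1) ≡ 9^{45} ≡ 21 mod 47. Verify: 9 × 21 = 189 ≡ 1 mod 47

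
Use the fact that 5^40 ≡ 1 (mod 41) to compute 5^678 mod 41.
By Fermat: 5^{40} ≡ 1 (mod 41). 678 ≡ 38 (mod 40). So 5^{678} ≡ 5^{38} ≡ 23 (mod 41)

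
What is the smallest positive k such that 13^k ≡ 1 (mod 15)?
Powers of 13 mod 15: 13^1≡13, 13^2≡4, 13^3≡7, 13^4≡1. ord_15(13) = 4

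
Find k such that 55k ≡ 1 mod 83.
Since 83 is prime, by Fermat 55^(-1) ≡ 55^{81} ≡ 80 mod 83. Verify: 55 × 80 = 4400 ≡ 1 mod 83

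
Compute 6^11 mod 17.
By repeated squaring mod 17: 6^{1}≡6, 6^{2}≡2, 6^{4}≡4, 6^{8}≡16. Then 6^{11} = 6^{8+2+1} ≡ 16 × 2 × 6 ≡ 5 mod 17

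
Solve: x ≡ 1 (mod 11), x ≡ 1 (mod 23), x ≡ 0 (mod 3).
M = 11 × 23 × 3 = 759. M₁ = 69, y₁ ≡ 4 (mod 11). M₂ = 33, y₂ ≡ 7 (mod 23). M₃ = 253, y₃ ≡ 1 (mod 3). x = 1×69×4 + 1×33×7 + 0×253×1 ≡ 507 (mod 759)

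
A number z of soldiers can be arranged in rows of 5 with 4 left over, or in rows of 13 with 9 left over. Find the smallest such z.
M = 5 × 13 = 65. M₁ = 13, y₁ ≡ 2 (mod 5). M₂ = 5, y₂ ≡ 8 (mod 13). z = 4×13×2 + 9×5×8 ≡ 9 (mod 65)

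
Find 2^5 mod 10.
By repeated squaring mod 10: 2^{1}≡2, 2^{2}≡4, 2^{4}≡6. Then 2^{5} = 2^{4+1} ≡ 6 × 2 ≡ 2 mod 10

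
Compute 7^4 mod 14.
7^{4} = 2401 ≡ 7 mod 14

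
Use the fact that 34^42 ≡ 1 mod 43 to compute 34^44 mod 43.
By Fermat: 34^{42} ≡ 1 mod 43. So 34^{44} = 34^{42} · 34^{2} ≡ 34^{2} ≡ 38 mod 43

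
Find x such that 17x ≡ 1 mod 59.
Since 59 is prime, by Fermat 17^(-1) ≡ 17^{57} ≡ 7 mod 59. Verify: 17 × 7 = 119 ≡ 1 mod 59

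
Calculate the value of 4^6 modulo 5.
Using Fermat: 4^{4} ≡ 1 (mod 5). 6 ≡ 2 (mod 4). So 4^{6} ≡ 4^{2} ≡ 1 (mod 5)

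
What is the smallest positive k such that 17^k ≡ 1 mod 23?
Powers of 17 mod 23: 17^1≡17, 17^2≡13, 17^3≡14, 17^4≡8, 17^5≡21, 17^6≡12, 17^7≡20, 17^8≡18, 17^9≡7, 17^10≡4, 17^11≡22, 17^12≡6, 17^13≡10, 17^14≡9, 17^15≡15, 17^16≡2, 17^17≡11, 17^18≡3, 17^19≡5, 17^20≡16, 17^21≡19, 17^22≡1. ord_23(17) = 22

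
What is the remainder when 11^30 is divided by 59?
By repeated squaring mod 59: 11^{1}≡11, 11^{2}≡3, 11^{4}≡9, 11^{8}≡22, 11^{16}≡12. Then 11^{30} = 11^{16+8+4+2} ≡ 12 × 22 × 9 × 3 ≡ 48 mod 59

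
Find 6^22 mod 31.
By repeated squaring mod 31: 6^{1}≡6, 6^{2}≡5, 6^{4}≡25, 6^{8}≡5, 6^{16}≡25. Then 6^{22} = 6^{16+4+2} ≡ 25 × 25 × 5 ≡ 25 mod 31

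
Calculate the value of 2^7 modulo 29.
By repeated squaring mod 29: 2^{1}≡2, 2^{2}≡4, 2^{4}≡16. Then 2^{7} = 2^{4+2+1} ≡ 16 × 4 × 2 ≡ 12 mod 29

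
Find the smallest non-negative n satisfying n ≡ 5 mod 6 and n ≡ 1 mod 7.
M = 6 × 7 = 42. M₁ = 7, y₁ ≡ 1 mod 6. M₂ = 6, y₂ ≡ 6 mod 7. n = 5×7×1 + 1×6×6 ≡ 29 mod 42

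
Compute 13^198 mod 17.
Using Fermat: 13^{16} ≡ 1 mod 17. 198 ≡ 6 mod 16. So 13^{198} ≡ 13^{6} ≡ 16 mod 17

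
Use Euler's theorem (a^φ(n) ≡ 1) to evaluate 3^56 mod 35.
By Euler: 3^{24} ≡ 1 (mod 35) since gcd(3, 35) = 1. 56 = 2×24 + 8. So 3^{56} ≡ 3^{8} ≡ 16 (mod 35)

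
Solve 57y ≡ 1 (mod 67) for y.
Since 67 is prime, by Fermat 57^(-1) ≡ 57^{65} ≡ 20 (mod 67). Verify: 57 × 20 = 1140 ≡ 1 (mod 67)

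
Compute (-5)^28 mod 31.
By repeated squaring mod 31: (-5)^{1}≡26, (-5)^{2}≡25, (-5)^{4}≡5, (-5)^{8}≡25, (-5)^{16}≡5. Then (-5)^{28} = (-5)^{16+8+4} ≡ 5 × 25 × 5 ≡ 5 mod 31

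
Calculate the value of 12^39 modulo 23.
Using Fermat: 12^{22} ≡ 1 (mod 23). 39 ≡ 17 (mod 22). So 12^{39} ≡ 12^{17} ≡ 9 (mod 23)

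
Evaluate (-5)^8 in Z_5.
By repeated squaring mod 5: (-5)^{1}≡0, (-5)^{2}≡0, (-5)^{4}≡0, (-5)^{8}≡0. So (-5)^{8} ≡ 0 mod 5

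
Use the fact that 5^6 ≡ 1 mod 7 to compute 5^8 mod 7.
By Fermat: 5^{6} ≡ 1 mod 7. So 5^{8} = 5^{6} · 5^{2} ≡ 5^{2} ≡ 4 mod 7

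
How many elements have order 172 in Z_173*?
There are φ(173-1) = φ(172) = 84 primitive roots modulo 173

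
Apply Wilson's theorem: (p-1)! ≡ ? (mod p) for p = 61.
By Wilson's theorem, (60)! ≡ -1 ≡ 60 mod 61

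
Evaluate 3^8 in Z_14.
By repeated squaring mod 14: 3^{1}≡3, 3^{2}≡9, 3^{4}≡11, 3^{8}≡9. So 3^{8} ≡ 9 mod 14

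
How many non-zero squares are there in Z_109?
Exactly half the non-zero residues mod a prime are QRs: (109-1)/2 = 54.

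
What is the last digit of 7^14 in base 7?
By repeated squaring mod 7: 7^{1}≡0, 7^{2}≡0, 7^{4}≡0, 7^{8}≡0. Then 7^{14} = 7^{8+4+2} ≡ 0 × 0 × 0 ≡ 0 mod 7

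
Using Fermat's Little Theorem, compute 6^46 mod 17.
By Fermat: 6^{16} ≡ 1 mod 17. 46 = 2×16 + 14. So 6^{46} ≡ 6^{14} ≡ 9 mod 17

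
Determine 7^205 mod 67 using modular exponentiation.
Using Fermat: 7^{66} ≡ 1 mod 67. 205 ≡ 7 mod 66. So 7^{205} ≡ 7^{7} ≡ 46 mod 67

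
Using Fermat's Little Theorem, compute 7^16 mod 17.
By Fermat's Little Theorem, 7^{16} ≡ 1 (mod 17) since 17 is prime and gcd(7, 17) = 1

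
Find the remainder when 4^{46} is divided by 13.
By Fermat: 4^{12} ≡ 1 (mod 13). 46 = 3×12 + 10. So 4^{46} ≡ 4^{10} ≡ 9 (mod 13)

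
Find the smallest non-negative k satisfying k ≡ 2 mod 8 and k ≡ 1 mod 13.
M = 8 × 13 = 104. M₁ = 13, y₁ ≡ 5 mod 8. M₂ = 8, y₂ ≡ 5 mod 13. k = 2×13×5 + 1×8×5 ≡ 66 mod 104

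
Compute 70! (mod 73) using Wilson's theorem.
(72)! = (70)! × (71) × (72) ≡ -1 (mod 73). So (70)! ≡ -1 × [(72)(71)]^(-1) ≡ 36 (mod 73)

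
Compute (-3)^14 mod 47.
By repeated squaring (mod 47): (-3)^{1}≡44, (-3)^{2}≡9, (-3)^{4}≡34, (-3)^{8}≡28. Then (-3)^{14} = (-3)^{8+4+2} ≡ 28 × 34 × 9 ≡ 14 (mod 47)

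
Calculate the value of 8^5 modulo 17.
By repeated squaring (mod 17): 8^{1}≡8, 8^{2}≡13, 8^{4}≡16. Then 8^{5} = 8^{4+1} ≡ 16 × 8 ≡ 9 (mod 17)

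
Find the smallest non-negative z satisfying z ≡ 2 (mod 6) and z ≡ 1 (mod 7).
M = 6 × 7 = 42. M₁ = 7, y₁ ≡ 1 (mod 6). M₂ = 6, y₂ ≡ 6 (mod 7). z = 2×7×1 + 1×6×6 ≡ 8 (mod 42)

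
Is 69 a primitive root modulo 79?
69^{26} ≡ 1 (mod 79) and 26 < 78, so ord_79(69) = 26 ≠ 78 and 69 is not a primitive root.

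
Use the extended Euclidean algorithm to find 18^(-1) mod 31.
Extended GCD: 18(-12) + 31(7) = 1. So 18^(-1) ≡ -12 ≡ 19 mod 31. Verify: 18 × 19 = 342 ≡ 1 mod 31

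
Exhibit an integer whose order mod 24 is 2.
11 has order 2 mod 24 since 11^{2} ≡ 1 mod 24 and no smaller power works.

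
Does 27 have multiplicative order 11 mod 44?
Powers of 27 mod 44: 27^1≡27, 27^2≡25, 27^3≡15, 27^4≡9, 27^5≡23, 27^6≡5, 27^7≡3, 27^8≡37, 27^9≡31, 27^10≡1. Already 27^10≡1, so the order is 10 < 11. No, the actual order is 10.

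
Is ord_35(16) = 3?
Powers of 16 mod 35: 16^1≡16, 16^2≡11, 16^3≡1. First k with 16^k≡1 is k=3. Yes, ord_35(16) = 3.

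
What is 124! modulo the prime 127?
(126)! = (124)! × (125) × (126) ≡ -1 mod 127. So (124)! ≡ -1 × [(126)(125)]^(-1) ≡ 63 mod 127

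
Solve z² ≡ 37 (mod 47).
The square roots of 37 mod 47 are 32 and 15. Verify: 32² = 1024 ≡ 37 (mod 47)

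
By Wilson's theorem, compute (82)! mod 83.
By Wilson's theorem, (82)! ≡ -1 ≡ 82 mod 83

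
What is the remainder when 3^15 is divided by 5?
Using Fermat: 3^{4} ≡ 1 (mod 5). 15 ≡ 3 (mod 4). So 3^{15} ≡ 3^{3} ≡ 2 (mod 5)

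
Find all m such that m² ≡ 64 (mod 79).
The square roots of 64 mod 79 are 8 and 71. Verify: 8² = 64 ≡ 64 (mod 79)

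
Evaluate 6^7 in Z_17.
By repeated squaring (mod 17): 6^{1}≡6, 6^{2}≡2, 6^{4}≡4. Then 6^{7} = 6^{4+2+1} ≡ 4 × 2 × 6 ≡ 14 (mod 17)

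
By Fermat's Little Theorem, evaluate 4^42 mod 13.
By Fermat: 4^{12} ≡ 1 (mod 13). 42 = 3×12 + 6. So 4^{42} ≡ 4^{6} ≡ 1 (mod 13)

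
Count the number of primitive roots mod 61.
There are φ(61-1) = φ(60) = 16 primitive roots modulo 61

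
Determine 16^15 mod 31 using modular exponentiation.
By repeated squaring mod 31: 16^{1}≡16, 16^{2}≡8, 16^{4}≡2, 16^{8}≡4. Then 16^{15} = 16^{8+4+2+1} ≡ 4 × 2 × 8 × 16 ≡ 1 mod 31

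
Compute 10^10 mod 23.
By repeated squaring mod 23: 10^{1}≡10, 10^{2}≡8, 10^{4}≡18, 10^{8}≡2. Then 10^{10} = 10^{8+2} ≡ 2 × 8 ≡ 16 mod 23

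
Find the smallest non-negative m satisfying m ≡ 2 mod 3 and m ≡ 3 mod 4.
M = 3 × 4 = 12. M₁ = 4, y₁ ≡ 1 mod 3. M₂ = 3, y₂ ≡ 3 mod 4. m = 2×4×1 + 3×3×3 ≡ 11 mod 12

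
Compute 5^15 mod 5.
By repeated squaring mod 5: 5^{1}≡0, 5^{2}≡0, 5^{4}≡0, 5^{8}≡0. Then 5^{15} = 5^{8+4+2+1} ≡ 0 × 0 × 0 × 0 ≡ 0 mod 5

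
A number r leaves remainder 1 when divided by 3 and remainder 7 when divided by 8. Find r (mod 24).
M = 3 × 8 = 24. M₁ = 8, y₁ ≡ 2 (mod 3). M₂ = 3, y₂ ≡ 3 (mod 8). r = 1×8×2 + 7×3×3 ≡ 7 (mod 24)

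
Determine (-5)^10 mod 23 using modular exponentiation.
By repeated squaring mod 23: (-5)^{1}≡18, (-5)^{2}≡2, (-5)^{4}≡4, (-5)^{8}≡16. Then (-5)^{10} = (-5)^{8+2} ≡ 16 × 2 ≡ 9 mod 23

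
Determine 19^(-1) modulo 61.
Since 61 is prime, by Fermat 19^(-1) ≡ 19^{59} ≡ 45 mod 61. Verify: 19 × 45 = 855 ≡ 1 mod 61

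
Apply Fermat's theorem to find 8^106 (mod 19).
By Fermat: 8^{18} ≡ 1 (mod 19). 106 = 5×18 + 16. So 8^{106} ≡ 8^{16} ≡ 11 (mod 19)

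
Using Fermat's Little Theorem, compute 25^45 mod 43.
By Fermat: 25^{42} ≡ 1 (mod 43). So 25^{45} = 25^{42} · 25^{3} ≡ 25^{3} ≡ 16 (mod 43)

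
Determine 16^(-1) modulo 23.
Since 23 is prime, by Fermat 16^(-1) ≡ 16^{21} ≡ 13 mod 23. Verify: 16 × 13 = 208 ≡ 1 mod 23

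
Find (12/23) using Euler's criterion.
(12/23) = 12^{11} mod 23 = 1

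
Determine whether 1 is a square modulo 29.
By Euler's criterion: 1^{14} ≡ 1 (mod 29). Since this equals 1, 1 is a QR.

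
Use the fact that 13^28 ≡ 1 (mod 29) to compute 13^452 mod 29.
By Fermat: 13^{28} ≡ 1 (mod 29). 452 ≡ 4 (mod 28). So 13^{452} ≡ 13^{4} ≡ 25 (mod 29)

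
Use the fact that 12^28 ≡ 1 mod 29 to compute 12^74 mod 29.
By Fermat: 12^{28} ≡ 1 mod 29. 74 = 2×28 + 18. So 12^{74} ≡ 12^{18} ≡ 28 mod 29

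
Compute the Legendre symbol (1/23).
(1/23) = 1^{11} mod 23 = 1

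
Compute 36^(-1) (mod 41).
Since 41 is prime, by Fermat 36^(-1) ≡ 36^{39} ≡ 8 (mod 41). Verify: 36 × 8 = 288 ≡ 1 (mod 41)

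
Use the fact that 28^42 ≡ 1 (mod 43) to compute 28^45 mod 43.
By Fermat: 28^{42} ≡ 1 (mod 43). So 28^{45} = 28^{42} · 28^{3} ≡ 28^{3} ≡ 22 (mod 43)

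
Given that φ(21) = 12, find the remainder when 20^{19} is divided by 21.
By Euler: 20^{12} ≡ 1 mod 21 since gcd(20, 21) = 1. 19 = 1×12 + 7. So 20^{19} ≡ 20^{7} ≡ 20 mod 21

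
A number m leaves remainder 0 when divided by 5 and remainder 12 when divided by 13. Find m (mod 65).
M = 5 × 13 = 65. M₁ = 13, y₁ ≡ 2 (mod 5). M₂ = 5, y₂ ≡ 8 (mod 13). m = 0×13×2 + 12×5×8 ≡ 25 (mod 65)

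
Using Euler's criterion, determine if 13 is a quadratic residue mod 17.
By Euler's criterion: 13^{8} ≡ 1 mod 17. Since this equals 1, 13 is a QR.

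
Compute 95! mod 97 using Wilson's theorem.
(96)! = (95)! × (96) ≡ -1 mod 97. So (95)! ≡ -1 × (96)^(-1) ≡ (-1)×(-1) = 1 mod 97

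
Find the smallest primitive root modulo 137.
g = 3. Powers: [3, 9, 27, 81, 106, 44, ...] generates all 136 non-zero residues.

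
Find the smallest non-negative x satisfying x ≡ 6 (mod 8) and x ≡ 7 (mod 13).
M = 8 × 13 = 104. M₁ = 13, y₁ ≡ 5 (mod 8). M₂ = 8, y₂ ≡ 5 (mod 13). x = 6×13×5 + 7×8×5 ≡ 46 (mod 104)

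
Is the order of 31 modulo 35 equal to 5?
Powers of 31 mod 35: 31^1≡31, 31^2≡16, 31^3≡6, 31^4≡11, 31^5≡26, 31^6≡1. 31^5≡26≢1, so ord ≠ 5. No, the actual order is 6.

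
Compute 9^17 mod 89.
By repeated squaring mod 89: 9^{1}≡9, 9^{2}≡81, 9^{4}≡64, 9^{8}≡2, 9^{16}≡4. Then 9^{17} = 9^{16+1} ≡ 4 × 9 ≡ 36 mod 89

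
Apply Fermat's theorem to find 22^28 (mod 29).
By Fermat's Little Theorem, 22^{28} ≡ 1 (mod 29) since 29 is prime and gcd(22, 29) = 1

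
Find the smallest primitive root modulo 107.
g = 2. Powers: [2, 4, 8, 16, 32, 64, 21, ...] generates all 106 non-zero residues.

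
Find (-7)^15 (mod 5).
Using Fermat: (-7)^{4} ≡ 1 (mod 5). 15 ≡ 3 (mod 4). So (-7)^{15} ≡ (-7)^{3} ≡ 2 (mod 5)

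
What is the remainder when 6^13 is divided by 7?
Using Fermat: 6^{6} ≡ 1 mod 7. 13 ≡ 1 mod 6. So 6^{13} ≡ 6^{1} ≡ 6 mod 7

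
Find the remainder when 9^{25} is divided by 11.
By Fermat: 9^{10} ≡ 1 mod 11. 25 = 2×10 + 5. So 9^{25} ≡ 9^{5} ≡ 1 mod 11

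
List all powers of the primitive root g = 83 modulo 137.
83^1, 83^2, ..., 83^{136} mod 137: [83, 39, 86, 14, 66, 135, 108, 59, 102, 109, 5, 4, 58, 19, 70, 56, 127, 129, 21, 99, 134, 25, 20, 16, 95, 76, 6, 87, 97, 105, 84, 122, 125, 100, 80, 64, 106, 30, 24, 74, 114, 9, 62, 77, 89, 126, 46, 119, 13, 120, 96, 22, 45, 36, 111, 34, 82, 93, 47, 65, 52, 69, 110, 88, 43, 7, 33, 136, 54, 98, 51, 123, 71, 2, 29, 78, 35, 28, 132, 133, 79, 118, 67, 81, 10, 8, 116, 38, 3, 112, 117, 121, 42, 61, 131, 50, 40, 32, 53, 15, 12, 37, 57, 73, 31, 107, 113, 63, 23, 128, 75, 60, 48, 11, 91, 18, 124, 17, 41, 115, 92, 101, 26, 103, 55, 44, 90, 72, 85, 68, 27, 49, 94, 130, 104, 1]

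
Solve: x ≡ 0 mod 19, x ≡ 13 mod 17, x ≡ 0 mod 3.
M = 19 × 17 × 3 = 969. M₁ = 51, y₁ ≡ 3 mod 19. M₂ = 57, y₂ ≡ 3 mod 17. M₃ = 323, y₃ ≡ 2 mod 3. x = 0×51×3 + 13×57×3 + 0×323×2 ≡ 285 mod 969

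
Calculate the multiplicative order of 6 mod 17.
Powers of 6 mod 17: 6^1≡6, 6^2≡2, 6^3≡12, 6^4≡4, 6^5≡7, 6^6≡8, 6^7≡14, 6^8≡16, 6^9≡11, 6^10≡15, 6^11≡5, 6^12≡13, 6^13≡10, 6^14≡9, 6^15≡3, 6^16≡1. ord_17(6) = 16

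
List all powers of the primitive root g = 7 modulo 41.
7^1, 7^2, ..., 7^{40} mod 41: [7, 8, 15, 23, 38, 20, 17, 37, 13, 9, 22, 31, 12, 2, 14, 16, 30, 5, 35, 40, 34, 33, 26, 18, 3, 21, 24, 4, 28, 32, 19, 10, 29, 39, 27, 25, 11, 36, 6, 1]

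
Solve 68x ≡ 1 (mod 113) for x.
Since 113 is prime, by Fermat 68^(-1) ≡ 68^{111} ≡ 5 (mod 113). Verify: 68 × 5 = 340 ≡ 1 (mod 113)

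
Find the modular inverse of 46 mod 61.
Since 61 is prime, by Fermat 46^(-1) ≡ 46^{59} ≡ 4 (mod 61). Verify: 46 × 4 = 184 ≡ 1 (mod 61)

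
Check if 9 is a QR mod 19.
By Euler's criterion: 9^{9} ≡ 1 mod 19. Since this equals 1, 9 is a QR.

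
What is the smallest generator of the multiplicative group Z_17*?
g = 3. For each prime q|16: 3^{8}≡16, none ≡ 1, so ord_17(3) = 16 and 3 is a primitive root.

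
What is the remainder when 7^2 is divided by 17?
7^{2} = 49 ≡ 15 mod 17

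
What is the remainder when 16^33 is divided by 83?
By repeated squaring (mod 83): 16^{1}≡16, 16^{2}≡7, 16^{4}≡49, 16^{8}≡77, 16^{16}≡36, 16^{32}≡51. Then 16^{33} = 16^{32+1} ≡ 51 × 16 ≡ 69 (mod 83)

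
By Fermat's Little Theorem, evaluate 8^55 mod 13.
By Fermat: 8^{12} ≡ 1 (mod 13). 55 = 4×12 + 7. So 8^{55} ≡ 8^{7} ≡ 5 (mod 13)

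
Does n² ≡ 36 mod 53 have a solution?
By Euler's criterion: 36^{26} ≡ 1 mod 53. Since this equals 1, 36 is a QR.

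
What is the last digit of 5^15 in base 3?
Using Fermat: 5^{2} ≡ 1 mod 3. 15 ≡ 1 mod 2. So 5^{15} ≡ 5^{1} ≡ 2 mod 3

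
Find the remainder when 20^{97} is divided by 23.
By Fermat: 20^{22} ≡ 1 mod 23. 97 = 4×22 + 9. So 20^{97} ≡ 20^{9} ≡ 5 mod 23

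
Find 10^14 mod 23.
By repeated squaring mod 23: 10^{1}≡10, 10^{2}≡8, 10^{4}≡18, 10^{8}≡2. Then 10^{14} = 10^{8+4+2} ≡ 2 × 18 × 8 ≡ 12 mod 23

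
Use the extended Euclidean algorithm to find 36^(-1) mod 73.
Extended GCD: 36(-2) + 73(1) = 1. So 36^(-1) ≡ -2 ≡ 71 mod 73. Verify: 36 × 71 = 2556 ≡ 1 mod 73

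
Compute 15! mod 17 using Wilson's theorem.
(16)! = (15)! × (16) ≡ -1 mod 17. So (15)! ≡ -1 × (16)^(-1) ≡ (-1)×(-1) = 1 mod 17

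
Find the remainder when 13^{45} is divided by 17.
By Fermat: 13^{16} ≡ 1 mod 17. 45 = 2×16 + 13. So 13^{45} ≡ 13^{13} ≡ 13 mod 17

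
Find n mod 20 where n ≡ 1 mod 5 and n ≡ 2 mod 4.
M = 5 × 4 = 20. M₁ = 4, y₁ ≡ 4 mod 5. M₂ = 5, y₂ ≡ 1 mod 4. n = 1×4×4 + 2×5×1 ≡ 6 mod 20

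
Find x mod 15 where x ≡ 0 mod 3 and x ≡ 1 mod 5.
M = 3 × 5 = 15. M₁ = 5, y₁ ≡ 2 mod 3. M₂ = 3, y₂ ≡ 2 mod 5. x = 0×5×2 + 1×3×2 ≡ 6 mod 15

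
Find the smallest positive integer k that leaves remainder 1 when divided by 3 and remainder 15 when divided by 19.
M = 3 × 19 = 57. M₁ = 19, y₁ ≡ 1 (mod 3). M₂ = 3, y₂ ≡ 13 (mod 19). k = 1×19×1 + 15×3×13 ≡ 34 (mod 57)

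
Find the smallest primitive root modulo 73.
g = 5. For each prime q|72: 5^{36}≡72, 5^{24}≡8, none ≡ 1, so ord_73(5) = 72 and 5 is a primitive root.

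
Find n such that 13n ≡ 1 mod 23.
Since 23 is prime, by Fermat 13^(-1) ≡ 13^{21} ≡ 16 mod 23. Verify: 13 × 16 = 208 ≡ 1 mod 23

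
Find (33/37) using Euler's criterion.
(33/37) = 33^{18} mod 37 = 1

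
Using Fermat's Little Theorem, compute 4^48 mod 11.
By Fermat: 4^{10} ≡ 1 (mod 11). 48 = 4×10 + 8. So 4^{48} ≡ 4^{8} ≡ 9 (mod 11)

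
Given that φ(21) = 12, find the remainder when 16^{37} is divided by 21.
By Euler: 16^{12} ≡ 1 (mod 21) since gcd(16, 21) = 1. 37 = 3×12 + 1. So 16^{37} ≡ 16^{1} ≡ 16 (mod 21)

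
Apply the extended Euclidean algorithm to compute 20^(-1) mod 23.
Extended GCD: 20(-8) + 23(7) = 1. So 20^(-1) ≡ -8 ≡ 15 (mod 23). Verify: 20 × 15 = 300 ≡ 1 (mod 23)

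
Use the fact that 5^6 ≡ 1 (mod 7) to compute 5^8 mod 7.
By Fermat: 5^{6} ≡ 1 (mod 7). So 5^{8} = 5^{6} · 5^{2} ≡ 5^{2} ≡ 4 (mod 7)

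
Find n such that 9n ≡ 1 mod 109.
Since 109 is prime, by Fermat 9^(-1) ≡ 9^{107} ≡ 97 mod 109. Verify: 9 × 97 = 873 ≡ 1 mod 109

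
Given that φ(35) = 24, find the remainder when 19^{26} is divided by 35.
By Euler: 19^{24} ≡ 1 mod 35 since gcd(19, 35) = 1. 26 = 1×24 + 2. So 19^{26} ≡ 19^{2} ≡ 11 mod 35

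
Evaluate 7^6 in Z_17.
By repeated squaring (mod 17): 7^{1}≡7, 7^{2}≡15, 7^{4}≡4. Then 7^{6} = 7^{4+2} ≡ 4 × 15 ≡ 9 (mod 17)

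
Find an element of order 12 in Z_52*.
33 has order 12 mod 52 since 33^{12} ≡ 1 mod 52 and no smaller power works.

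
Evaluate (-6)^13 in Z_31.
By repeated squaring mod 31: (-6)^{1}≡25, (-6)^{2}≡5, (-6)^{4}≡25, (-6)^{8}≡5. Then (-6)^{13} = (-6)^{8+4+1} ≡ 5 × 25 × 25 ≡ 25 mod 31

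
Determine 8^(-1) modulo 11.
Since 11 is prime, by Fermat 8^(-1) ≡ 8^{9} ≡ 7 mod 11. Verify: 8 × 7 = 56 ≡ 1 mod 11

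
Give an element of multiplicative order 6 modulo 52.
3 has order 6 mod 52 since 3^{6} ≡ 1 mod 52 and no smaller power works.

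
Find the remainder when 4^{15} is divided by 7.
By Fermat: 4^{6} ≡ 1 (mod 7). 15 = 2×6 + 3. So 4^{15} ≡ 4^{3} ≡ 1 (mod 7)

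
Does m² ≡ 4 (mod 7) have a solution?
By Euler's criterion: 4^{3} ≡ 1 (mod 7). Since this equals 1, 4 is a QR.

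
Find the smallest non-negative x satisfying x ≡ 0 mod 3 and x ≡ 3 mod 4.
M = 3 × 4 = 12. M₁ = 4, y₁ ≡ 1 mod 3. M₂ = 3, y₂ ≡ 3 mod 4. x = 0×4×1 + 3×3×3 ≡ 3 mod 12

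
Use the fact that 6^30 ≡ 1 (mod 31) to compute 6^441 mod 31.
By Fermat: 6^{30} ≡ 1 (mod 31). 441 ≡ 21 (mod 30). So 6^{441} ≡ 6^{21} ≡ 30 (mod 31)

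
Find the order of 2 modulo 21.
Powers of 2 mod 21: 2^1≡2, 2^2≡4, 2^3≡8, 2^4≡16, 2^5≡11, 2^6≡1. So the order of 2 is 6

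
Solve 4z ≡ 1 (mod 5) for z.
Since 5 is prime, by Fermat 4^(-1) ≡ 4^{3} ≡ 4 (mod 5). Verify: 4 × 4 = 16 ≡ 1 (mod 5)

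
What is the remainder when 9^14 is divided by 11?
Using Fermat: 9^{10} ≡ 1 (mod 11). 14 ≡ 4 (mod 10). So 9^{14} ≡ 9^{4} ≡ 5 (mod 11)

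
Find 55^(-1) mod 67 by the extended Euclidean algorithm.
Extended GCD: 55(-28) + 67(23) = 1. So 55^(-1) ≡ -28 ≡ 39 mod 67. Verify: 55 × 39 = 2145 ≡ 1 mod 67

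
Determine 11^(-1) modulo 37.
Since 37 is prime, by Fermat 11^(-1) ≡ 11^{35} ≡ 27 (mod 37). Verify: 11 × 27 = 297 ≡ 1 (mod 37)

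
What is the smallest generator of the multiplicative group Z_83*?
g = 2. Powers: [2, 4, 8, 16, 32, 64, 45, 7, 14, ...] generates all 82 non-zero residues.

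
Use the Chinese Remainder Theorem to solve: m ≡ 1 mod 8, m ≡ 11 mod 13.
M = 8 × 13 = 104. M₁ = 13, y₁ ≡ 5 mod 8. M₂ = 8, y₂ ≡ 5 mod 13. m = 1×13×5 + 11×8×5 ≡ 89 mod 104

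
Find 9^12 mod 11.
Using Fermat: 9^{10} ≡ 1 mod 11. 12 ≡ 2 mod 10. So 9^{12} ≡ 9^{2} ≡ 4 mod 11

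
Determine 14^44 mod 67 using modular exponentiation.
By repeated squaring mod 67: 14^{1}≡14, 14^{2}≡62, 14^{4}≡25, 14^{8}≡22, 14^{16}≡15, 14^{32}≡24. Then 14^{44} = 14^{32+8+4} ≡ 24 × 22 × 25 ≡ 1 mod 67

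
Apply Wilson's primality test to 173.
(172)! mod 173 = 172. Since 172 ≡ -1 (mod 173), 173 is prime.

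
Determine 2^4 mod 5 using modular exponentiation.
2^{4} = 16 ≡ 1 mod 5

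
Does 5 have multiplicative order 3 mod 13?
Powers of 5 mod 13: 5^1≡5, 5^2≡12, 5^3≡8, 5^4≡1. 5^3≡8≢1, so ord ≠ 3. No, the actual order is 4.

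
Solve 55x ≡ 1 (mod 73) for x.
Since 73 is prime, by Fermat 55^(-1) ≡ 55^{71} ≡ 4 (mod 73). Verify: 55 × 4 = 220 ≡ 1 (mod 73)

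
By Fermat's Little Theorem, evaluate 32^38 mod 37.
By Fermat: 32^{36} ≡ 1 mod 37. So 32^{38} = 32^{36} · 32^{2} ≡ 32^{2} ≡ 25 mod 37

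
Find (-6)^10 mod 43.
By repeated squaring mod 43: (-6)^{1}≡37, (-6)^{2}≡36, (-6)^{4}≡6, (-6)^{8}≡36. Then (-6)^{10} = (-6)^{8+2} ≡ 36 × 36 ≡ 6 mod 43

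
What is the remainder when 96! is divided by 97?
By Wilson's theorem, (96)! ≡ -1 ≡ 96 mod 97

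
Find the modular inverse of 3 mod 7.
Since 7 is prime, by Fermat 3^(-1) ≡ 3^{5} ≡ 5 (mod 7). Verify: 3 × 5 = 15 ≡ 1 (mod 7)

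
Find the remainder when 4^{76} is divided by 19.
By Fermat: 4^{18} ≡ 1 mod 19. 76 = 4×18 + 4. So 4^{76} ≡ 4^{4} ≡ 9 mod 19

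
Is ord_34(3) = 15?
Powers of 3 mod 34: 3^1≡3, 3^2≡9, 3^3≡27, 3^4≡13, 3^5≡5, 3^6≡15, 3^7≡11, 3^8≡33, 3^9≡31, 3^10≡25, 3^11≡7, 3^12≡21, 3^13≡29, 3^14≡19, 3^15≡23, 3^16≡1. 3^15≡23≢1, so ord ≠ 15. No, the actual order is 16.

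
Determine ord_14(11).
Powers of 11 mod 14: 11^1≡11, 11^2≡9, 11^3≡1. Order = 3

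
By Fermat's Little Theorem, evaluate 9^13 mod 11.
By Fermat: 9^{10} ≡ 1 (mod 11). So 9^{13} = 9^{10} · 9^{3} ≡ 9^{3} ≡ 3 (mod 11)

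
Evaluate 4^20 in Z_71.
By repeated squaring mod 71: 4^{1}≡4, 4^{2}≡16, 4^{4}≡43, 4^{8}≡3, 4^{16}≡9. Then 4^{20} = 4^{16+4} ≡ 9 × 43 ≡ 32 mod 71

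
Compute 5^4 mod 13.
5^{4} = 625 ≡ 1 (mod 13)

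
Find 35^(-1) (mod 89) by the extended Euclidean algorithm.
Extended GCD: 35(28) + 89(-11) = 1. So 35^(-1) ≡ 28 (mod 89). Verify: 35 × 28 = 980 ≡ 1 (mod 89)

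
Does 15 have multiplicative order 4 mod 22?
Powers of 15 mod 22: 15^1≡15, 15^2≡5, 15^3≡9, 15^4≡3, 15^5≡1. 15^4≡3≢1, so ord ≠ 4. No, the actual order is 5.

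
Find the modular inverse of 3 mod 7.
Since 7 is prime, by Fermat 3^(-1) ≡ 3^{5} ≡ 5 (mod 7). Verify: 3 × 5 = 15 ≡ 1 (mod 7)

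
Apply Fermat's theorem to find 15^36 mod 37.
By Fermat's Little Theorem, 15^{36} ≡ 1 mod 37 since 37 is prime and gcd(15, 37) = 1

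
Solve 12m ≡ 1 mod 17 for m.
Since 17 is prime, by Fermat 12^(-1) ≡ 12^{15} ≡ 10 mod 17. Verify: 12 × 10 = 120 ≡ 1 mod 17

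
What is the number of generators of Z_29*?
There are φ(29-1) = φ(28) = 12 primitive roots modulo 29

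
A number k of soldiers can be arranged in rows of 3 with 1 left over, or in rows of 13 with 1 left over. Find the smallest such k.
M = 3 × 13 = 39. M₁ = 13, y₁ ≡ 1 (mod 3). M₂ = 3, y₂ ≡ 9 (mod 13). k = 1×13×1 + 1×3×9 ≡ 1 (mod 39)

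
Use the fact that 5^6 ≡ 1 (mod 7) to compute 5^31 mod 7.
By Fermat: 5^{6} ≡ 1 (mod 7). 31 = 5×6 + 1. So 5^{31} ≡ 5^{1} ≡ 5 (mod 7)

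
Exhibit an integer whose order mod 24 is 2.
17 has order 2 mod 24 since 17^{2} ≡ 1 mod 24 and no smaller power works.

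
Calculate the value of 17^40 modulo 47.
By repeated squaring mod 47: 17^{1}≡17, 17^{2}≡7, 17^{4}≡2, 17^{8}≡4, 17^{16}≡16, 17^{32}≡21. Then 17^{40} = 17^{32+8} ≡ 21 × 4 ≡ 37 mod 47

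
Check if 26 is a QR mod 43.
By Euler's criterion: 26^{21} ≡ 42 (mod 43). Since this equals -1 (≡ 42), 26 is not a QR.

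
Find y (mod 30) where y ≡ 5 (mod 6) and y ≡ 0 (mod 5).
M = 6 × 5 = 30. M₁ = 5, y₁ ≡ 5 (mod 6). M₂ = 6, y₂ ≡ 1 (mod 5). y = 5×5×5 + 0×6×1 ≡ 5 (mod 30)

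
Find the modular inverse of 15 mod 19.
Since 19 is prime, by Fermat 15^(-1) ≡ 15^{17} ≡ 14 mod 19. Verify: 15 × 14 = 210 ≡ 1 mod 19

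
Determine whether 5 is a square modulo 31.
By Euler's criterion: 5^{15} ≡ 1 (mod 31). Since this equals 1, 5 is a QR.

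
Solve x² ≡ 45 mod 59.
The square roots of 45 mod 59 are 35 and 24. Verify: 35² = 1225 ≡ 45 mod 59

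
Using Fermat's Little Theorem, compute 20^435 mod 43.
By Fermat: 20^{42} ≡ 1 (mod 43). 435 ≡ 15 (mod 42). So 20^{435} ≡ 20^{15} ≡ 32 (mod 43)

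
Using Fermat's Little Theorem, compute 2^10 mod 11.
By Fermat's Little Theorem, 2^{10} ≡ 1 (mod 11) since 11 is prime and gcd(2, 11) = 1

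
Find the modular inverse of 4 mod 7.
Since 7 is prime, by Fermat 4^(-1) ≡ 4^{5} ≡ 2 mod 7. Verify: 4 × 2 = 8 ≡ 1 mod 7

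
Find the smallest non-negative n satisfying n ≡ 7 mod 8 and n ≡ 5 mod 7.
M = 8 × 7 = 56. M₁ = 7, y₁ ≡ 7 mod 8. M₂ = 8, y₂ ≡ 1 mod 7. n = 7×7×7 + 5×8×1 ≡ 47 mod 56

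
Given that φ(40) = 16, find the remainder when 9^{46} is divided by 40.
By Euler: 9^{16} ≡ 1 (mod 40) since gcd(9, 40) = 1. 46 = 2×16 + 14. So 9^{46} ≡ 9^{14} ≡ 1 (mod 40)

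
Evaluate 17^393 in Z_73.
Using Fermat: 17^{72} ≡ 1 mod 73. 393 ≡ 33 mod 72. So 17^{393} ≡ 17^{33} ≡ 63 mod 73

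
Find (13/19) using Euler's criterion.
(13/19) = 13^{9} mod 19 = -1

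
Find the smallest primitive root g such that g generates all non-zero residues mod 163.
g = 2. Powers: [2, 4, 8, 16, 32, 64, 128, 93, 23, 46, ...] generates all 162 non-zero residues.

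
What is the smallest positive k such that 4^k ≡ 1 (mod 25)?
Powers of 4 mod 25: 4^1≡4, 4^2≡16, 4^3≡14, 4^4≡6, 4^5≡24, 4^6≡21, 4^7≡9, 4^8≡11, 4^9≡19, 4^10≡1. ord_25(4) = 10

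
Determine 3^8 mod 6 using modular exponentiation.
By repeated squaring mod 6: 3^{1}≡3, 3^{2}≡3, 3^{4}≡3, 3^{8}≡3. So 3^{8} ≡ 3 mod 6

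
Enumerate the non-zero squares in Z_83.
Quadratic residues modulo 83: {1, 3, 4, 7, 9, 10, 11, 12, 16, 17, 21, 23, 25, 26, 27, 28, 29, 30, 31, 33, 36, 37, 38, 40, 41, 44, 48, 49, 51, 59, 61, 63, 64, 65, 68, 69, 70, 75, 77, 78, 81}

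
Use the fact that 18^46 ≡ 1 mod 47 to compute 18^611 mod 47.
By Fermat: 18^{46} ≡ 1 mod 47. 611 ≡ 13 mod 46. So 18^{611} ≡ 18^{13} ≡ 2 mod 47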